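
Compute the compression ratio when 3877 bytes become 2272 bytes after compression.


Ratio = original / compressed = 3877 / 2272 = 1.7064

1.7064


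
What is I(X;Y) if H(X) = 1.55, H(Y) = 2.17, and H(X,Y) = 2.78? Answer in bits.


I(X;Y) = H(X) + H(Y) - H(X,Y) = 1.55 + 2.17 - 2.78 = 0.94

0.94 bits


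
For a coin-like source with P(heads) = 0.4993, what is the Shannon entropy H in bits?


H = -p*log2(p) - (1-p)*log2(1-p). -0.4993*log2(0.4993) = 0.500309; -0.5007*log2(0.5007) = 0.499689. H = 0.500309 + 0.499689 = 1.0

1.0 bits


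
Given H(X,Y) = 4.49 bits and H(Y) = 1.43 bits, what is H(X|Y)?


H(X|Y) = H(X,Y) - H(Y) = 4.49 - 1.43 = 3.06

3.06 bits


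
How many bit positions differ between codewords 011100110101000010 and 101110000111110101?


Count differing positions: ^ ^ . . ^ . ^ ^ . . ^ . ^ ^ . ^ ^ ^ = 11 differences

11


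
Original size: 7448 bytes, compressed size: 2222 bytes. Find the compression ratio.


Ratio = original / compressed = 7448 / 2222 = 3.3519

3.3519


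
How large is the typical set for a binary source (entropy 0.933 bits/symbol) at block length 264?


log2|A_typical| = nH = 264 * 0.933 = 246.312, so |A_typical| ~ 2^246.312 = 1.404e+74

1.404e+74


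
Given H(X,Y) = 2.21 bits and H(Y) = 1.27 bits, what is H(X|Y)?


H(X|Y) = H(X,Y) - H(Y) = 2.21 - 1.27 = 0.94

0.94 bits


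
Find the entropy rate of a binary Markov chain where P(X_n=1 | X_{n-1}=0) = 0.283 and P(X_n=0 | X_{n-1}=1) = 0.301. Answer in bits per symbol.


Stationary distribution: pi_0 = p10/(p01+p10) = 0.5154, pi_1 = 0.4846. Entropy rate H' = pi_0*H(p01) + pi_1*H(p10) = 0.5154*0.8595 + 0.4846*0.8825 = 0.8707

0.8707 bits/symbol


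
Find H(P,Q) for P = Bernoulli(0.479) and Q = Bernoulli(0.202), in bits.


H(P,Q) = -p*log2(q) - (1-p)*log2(1-q). -0.479*log2(0.202) = 1.105327; -0.521*log2(0.798) = 0.169606. H(P,Q) = 1.105327 + 0.169606 = 1.2749

1.2749 bits


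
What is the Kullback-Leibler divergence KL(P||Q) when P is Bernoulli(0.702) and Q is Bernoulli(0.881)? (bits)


KL = p*log2(p/q) + (1-p)*log2((1-p)/(1-q)) = 0.702*log2(0.702/0.881) + 0.298*log2(0.298/0.119) = 0.1646

0.1646 bits


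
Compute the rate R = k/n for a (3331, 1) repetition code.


Rate = k/n = 1/3331

1/3331


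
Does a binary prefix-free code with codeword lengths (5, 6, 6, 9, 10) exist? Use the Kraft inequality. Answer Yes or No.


Kraft sum = sum(2^(-l_i)) = 0.0654, need <= 1. Result: satisfied (a binary prefix-free code with these lengths exists)

Yes


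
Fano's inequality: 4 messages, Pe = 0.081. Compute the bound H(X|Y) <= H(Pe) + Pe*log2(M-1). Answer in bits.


H(Pe) = -Pe*log2(Pe) - (1-Pe)*log2(1-Pe) = -0.081*log2(0.081) - 0.919*log2(0.919) = 0.293701 + 0.111992 = 0.4057. Pe*log2(M-1) = 0.081*log2(3) = 0.128382. Bound = H(Pe) + Pe*log2(M-1) = 0.293701 + 0.111992 + 0.128382 = 0.5341

0.5341 bits


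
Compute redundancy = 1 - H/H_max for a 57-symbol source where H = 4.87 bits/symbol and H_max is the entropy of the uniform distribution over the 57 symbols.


H_max = log2(K) = log2(57) = 5.8329 bits/symbol. Redundancy = 1 - H/H_max = 1 - 4.87/5.8329 = 1 - 0.8349 = 0.1651

0.1651


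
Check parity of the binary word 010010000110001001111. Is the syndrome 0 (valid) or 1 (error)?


Syndrome = XOR of all bits = 0 XOR 1 XOR 0 XOR 0 XOR 1 XOR 0 XOR 0 XOR 0 XOR 0 XOR 1 XOR 1 XOR 0 XOR 0 XOR 0 XOR 1 XOR 0 XOR 0 XOR 1 XOR 1 XOR 1 XOR 1 = 1

1


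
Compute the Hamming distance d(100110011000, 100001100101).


Count differing positions: . . . ^ ^ ^ ^ ^ ^ ^ . ^ = 8 differences

8


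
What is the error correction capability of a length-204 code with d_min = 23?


Correction capability = floor((d-1)/2) = floor((23-1)/2) = 11

11 errors


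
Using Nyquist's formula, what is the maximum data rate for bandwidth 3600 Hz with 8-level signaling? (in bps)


Rate = 2 * B * log2(M) = 2 * 3600 * 3.0 = 21600.0

21600.0 bps


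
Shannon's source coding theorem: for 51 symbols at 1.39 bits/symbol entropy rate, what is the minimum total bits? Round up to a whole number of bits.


Minimum bits >= n * H = 51 * 1.39 = 70.89, rounded up to a whole number of bits = 71

71 bits


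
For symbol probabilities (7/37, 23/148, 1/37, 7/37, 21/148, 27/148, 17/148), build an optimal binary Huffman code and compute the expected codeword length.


Huffman construction (repeatedly merge the two least-probable nodes; each merge adds 1 bit to every symbol beneath it): 1/37 + 17/148 = 21/148; 21/148 + 21/148 = 21/74; 23/148 + 27/148 = 25/74; 7/37 + 7/37 = 14/37; 21/74 + 25/74 = 23/37; 14/37 + 23/37 = 1. Resulting codeword lengths (in the order the probabilities were given): (2, 3, 4, 2, 3, 3, 4). L_avg = sum(p_i * l_i) = 7/37*2 + 23/148*3 + 1/37*4 + 7/37*2 + 21/148*3 + 27/148*3 + 17/148*4 = 409/148 = 2.7635

2.7635 bits


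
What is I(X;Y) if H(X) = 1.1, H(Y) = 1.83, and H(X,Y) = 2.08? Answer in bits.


I(X;Y) = H(X) + H(Y) - H(X,Y) = 1.1 + 1.83 - 2.08 = 0.85

0.85 bits


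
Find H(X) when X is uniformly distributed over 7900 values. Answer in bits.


H = log2(n) = log2(7900) = 12.9476

12.9476 bits


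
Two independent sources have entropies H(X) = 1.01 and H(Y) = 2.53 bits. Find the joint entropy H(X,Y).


For independent variables, H(X,Y) = H(X) + H(Y) = 1.01 + 2.53 = 3.54

3.54 bits


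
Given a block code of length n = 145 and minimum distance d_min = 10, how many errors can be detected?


Detection capability = d_min - 1 = 10 - 1 = 9

9 errors


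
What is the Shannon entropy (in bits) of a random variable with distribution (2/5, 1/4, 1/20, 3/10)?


H = -sum(p_i * log2(p_i)). Terms: -(2/5)*log2(2/5) = 0.528771; -(1/4)*log2(1/4) = 0.500000; -(1/20)*log2(1/20) = 0.216096; -(3/10)*log2(3/10) = 0.521090. H = 0.528771 + 0.500000 + 0.216096 + 0.521090 = 1.766

1.766 bits


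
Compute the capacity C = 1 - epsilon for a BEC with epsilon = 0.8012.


C = 1 - epsilon = 1 - 0.8012 = 0.1988

0.1988 bits


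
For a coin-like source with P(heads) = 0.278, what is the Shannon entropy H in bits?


H = -p*log2(p) - (1-p)*log2(1-p). -0.278*log2(0.278) = 0.513422; -0.722*log2(0.722) = 0.339289. H = 0.513422 + 0.339289 = 0.8527

0.8527 bits


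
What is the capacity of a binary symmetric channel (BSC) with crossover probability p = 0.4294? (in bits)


H(p) = -p*log2(p) - (1-p)*log2(1-p) = -0.4294*log2(0.4294) - 0.5706*log2(0.5706) = 0.523699 + 0.461871 = 0.9856. C = 1 - H(p) = 1 - 0.9856 = 0.0144

0.0144 bits


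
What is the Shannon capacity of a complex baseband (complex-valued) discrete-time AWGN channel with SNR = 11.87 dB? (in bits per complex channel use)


SNR_linear = 10^(11.87/10) = 15.3815; C = log2(1 + SNR_linear) = log2(1 + 15.3815) = 4.034

4.034 bits/channel use


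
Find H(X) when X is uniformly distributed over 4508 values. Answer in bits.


H = log2(n) = log2(4508) = 12.1383

12.1383 bits


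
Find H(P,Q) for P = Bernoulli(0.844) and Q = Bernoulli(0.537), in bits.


H(P,Q) = -p*log2(q) - (1-p)*log2(1-q). -0.844*log2(0.537) = 0.757073; -0.156*log2(0.463) = 0.173303. H(P,Q) = 0.757073 + 0.173303 = 0.9304

0.9304 bits


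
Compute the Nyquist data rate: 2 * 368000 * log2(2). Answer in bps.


Rate = 2 * B * log2(M) = 2 * 368000 * 1.0 = 736000.0

736000.0 bps


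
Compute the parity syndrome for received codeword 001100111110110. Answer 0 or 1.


Syndrome = XOR of all bits = 0 XOR 0 XOR 1 XOR 1 XOR 0 XOR 0 XOR 1 XOR 1 XOR 1 XOR 1 XOR 1 XOR 0 XOR 1 XOR 1 XOR 0 = 1

1


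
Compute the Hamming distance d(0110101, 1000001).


Count differing positions: ^ ^ ^ . ^ . . = 4 differences

4


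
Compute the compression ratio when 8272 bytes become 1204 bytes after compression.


Ratio = original / compressed = 8272 / 1204 = 6.8704

6.8704


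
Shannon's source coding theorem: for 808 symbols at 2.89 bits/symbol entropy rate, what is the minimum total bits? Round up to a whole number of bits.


Minimum bits >= n * H = 808 * 2.89 = 2335.12, rounded up to a whole number of bits = 2336

2336 bits


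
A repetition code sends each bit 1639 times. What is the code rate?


Rate = k/n = 1/1639

1/1639


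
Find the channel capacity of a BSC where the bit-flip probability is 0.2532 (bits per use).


H(p) = -p*log2(p) - (1-p)*log2(1-p) = -0.2532*log2(0.2532) - 0.7468*log2(0.7468) = 0.501754 + 0.314557 = 0.8163. C = 1 - H(p) = 1 - 0.8163 = 0.1837

0.1837 bits


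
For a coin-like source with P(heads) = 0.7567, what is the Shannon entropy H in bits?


H = -p*log2(p) - (1-p)*log2(1-p). -0.7567*log2(0.7567) = 0.304350; -0.2433*log2(0.2433) = 0.496135. H = 0.304350 + 0.496135 = 0.8005

0.8005 bits


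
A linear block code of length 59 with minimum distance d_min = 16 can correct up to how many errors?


Correction capability = floor((d-1)/2) = floor((16-1)/2) = 7

7 errors


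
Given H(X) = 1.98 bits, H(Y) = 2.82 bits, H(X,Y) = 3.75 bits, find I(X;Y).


I(X;Y) = H(X) + H(Y) - H(X,Y) = 1.98 + 2.82 - 3.75 = 1.05

1.05 bits


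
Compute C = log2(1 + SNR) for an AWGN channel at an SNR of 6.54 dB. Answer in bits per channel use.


SNR_linear = 10^(6.54/10) = 4.5082; C = log2(1 + SNR_linear) = log2(1 + 4.5082) = 2.4616

2.4616 bits/channel use


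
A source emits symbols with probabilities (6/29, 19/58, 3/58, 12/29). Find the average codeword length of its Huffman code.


Huffman construction (repeatedly merge the two least-probable nodes; each merge adds 1 bit to every symbol beneath it): 3/58 + 6/29 = 15/58; 15/58 + 19/58 = 17/29; 12/29 + 17/29 = 1. Resulting codeword lengths (in the order the probabilities were given): (3, 2, 3, 1). L_avg = sum(p_i * l_i) = 6/29*3 + 19/58*2 + 3/58*3 + 12/29*1 = 107/58 = 1.8448

1.8448 bits


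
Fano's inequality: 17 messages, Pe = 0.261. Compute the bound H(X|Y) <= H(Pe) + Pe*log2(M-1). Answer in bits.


H(Pe) = -Pe*log2(Pe) - (1-Pe)*log2(1-Pe) = -0.261*log2(0.261) - 0.739*log2(0.739) = 0.505786 + 0.322465 = 0.8283. Pe*log2(M-1) = 0.261*log2(16) = 1.044000. Bound = H(Pe) + Pe*log2(M-1) = 0.505786 + 0.322465 + 1.044000 = 1.8723

1.8723 bits


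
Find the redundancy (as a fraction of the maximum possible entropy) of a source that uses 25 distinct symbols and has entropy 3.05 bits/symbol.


H_max = log2(K) = log2(25) = 4.6439 bits/symbol. Redundancy = 1 - H/H_max = 1 - 3.05/4.6439 = 1 - 0.6568 = 0.3432

0.3432


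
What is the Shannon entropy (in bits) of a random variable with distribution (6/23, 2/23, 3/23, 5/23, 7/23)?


H = -sum(p_i * log2(p_i)). Terms: -(6/23)*log2(6/23) = 0.505722; -(2/23)*log2(2/23) = 0.306397; -(3/23)*log2(3/23) = 0.383296; -(5/23)*log2(5/23) = 0.478616; -(7/23)*log2(7/23) = 0.522324. H = 0.505722 + 0.306397 + 0.383296 + 0.478616 + 0.522324 = 2.1964

2.1964 bits


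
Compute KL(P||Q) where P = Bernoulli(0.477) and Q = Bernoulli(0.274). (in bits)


KL = p*log2(p/q) + (1-p)*log2((1-p)/(1-q)) = 0.477*log2(0.477/0.274) + 0.523*log2(0.523/0.726) = 0.134

0.134 bits


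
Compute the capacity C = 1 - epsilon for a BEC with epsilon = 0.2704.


C = 1 - epsilon = 1 - 0.2704 = 0.7296

0.7296 bits


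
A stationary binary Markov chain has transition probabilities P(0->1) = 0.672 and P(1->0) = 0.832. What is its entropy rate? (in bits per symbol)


Stationary distribution: pi_0 = p10/(p01+p10) = 0.5532, pi_1 = 0.4468. Entropy rate H' = pi_0*H(p01) + pi_1*H(p10) = 0.5532*0.9129 + 0.4468*0.6531 = 0.7968

0.7968 bits/symbol


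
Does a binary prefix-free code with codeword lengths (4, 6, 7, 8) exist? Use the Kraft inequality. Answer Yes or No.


Kraft sum = sum(2^(-l_i)) = 0.0898, need <= 1. Result: satisfied (a binary prefix-free code with these lengths exists)

Yes


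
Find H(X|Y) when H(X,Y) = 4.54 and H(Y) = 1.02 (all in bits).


H(X|Y) = H(X,Y) - H(Y) = 4.54 - 1.02 = 3.52

3.52 bits


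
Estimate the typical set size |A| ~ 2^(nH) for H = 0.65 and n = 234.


log2|A_typical| = nH = 234 * 0.65 = 152.1, so |A_typical| ~ 2^152.1 = 6.119e+45

6.119e+45


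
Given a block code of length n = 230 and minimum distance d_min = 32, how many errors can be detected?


Detection capability = d_min - 1 = 32 - 1 = 31

31 errors


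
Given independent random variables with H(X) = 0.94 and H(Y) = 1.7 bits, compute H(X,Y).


For independent variables, H(X,Y) = H(X) + H(Y) = 0.94 + 1.7 = 2.64

2.64 bits


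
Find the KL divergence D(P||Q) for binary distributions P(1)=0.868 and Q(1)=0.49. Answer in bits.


KL = p*log2(p/q) + (1-p)*log2((1-p)/(1-q)) = 0.868*log2(0.868/0.49) + 0.132*log2(0.132/0.51) = 0.4586

0.4586 bits


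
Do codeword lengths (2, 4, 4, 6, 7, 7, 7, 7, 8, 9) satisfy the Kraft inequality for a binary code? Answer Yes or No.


Kraft sum = sum(2^(-l_i)) = 0.4277, need <= 1. Result: satisfied (a binary prefix-free code with these lengths exists)

Yes


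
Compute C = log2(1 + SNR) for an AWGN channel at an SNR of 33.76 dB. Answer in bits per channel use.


SNR_linear = 10^(33.76/10) = 2376.8403; C = log2(1 + SNR_linear) = log2(1 + 2376.8403) = 11.2154

11.2154 bits/channel use


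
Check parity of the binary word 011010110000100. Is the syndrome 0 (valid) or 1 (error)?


Syndrome = XOR of all bits = 0 XOR 1 XOR 1 XOR 0 XOR 1 XOR 0 XOR 1 XOR 1 XOR 0 XOR 0 XOR 0 XOR 0 XOR 1 XOR 0 XOR 0 = 0

0


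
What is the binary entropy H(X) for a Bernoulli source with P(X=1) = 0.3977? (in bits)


H = -p*log2(p) - (1-p)*log2(1-p). -0.3977*log2(0.3977) = 0.529039; -0.6023*log2(0.6023) = 0.440550. H = 0.529039 + 0.440550 = 0.9696

0.9696 bits


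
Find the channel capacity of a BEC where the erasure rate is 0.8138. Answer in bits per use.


C = 1 - epsilon = 1 - 0.8138 = 0.1862

0.1862 bits


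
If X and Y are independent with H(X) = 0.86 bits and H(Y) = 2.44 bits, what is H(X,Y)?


For independent variables, H(X,Y) = H(X) + H(Y) = 0.86 + 2.44 = 3.3

3.3 bits


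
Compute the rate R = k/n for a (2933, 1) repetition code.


Rate = k/n = 1/2933

1/2933


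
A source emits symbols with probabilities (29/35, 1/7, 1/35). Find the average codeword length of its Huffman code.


Huffman construction (repeatedly merge the two least-probable nodes; each merge adds 1 bit to every symbol beneath it): 1/35 + 1/7 = 6/35; 6/35 + 29/35 = 1. Resulting codeword lengths (in the order the probabilities were given): (1, 2, 2). L_avg = sum(p_i * l_i) = 29/35*1 + 1/7*2 + 1/35*2 = 41/35 = 1.1714

1.1714 bits


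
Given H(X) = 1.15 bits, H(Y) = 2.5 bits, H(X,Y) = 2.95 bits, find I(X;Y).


I(X;Y) = H(X) + H(Y) - H(X,Y) = 1.15 + 2.5 - 2.95 = 0.7

0.7 bits


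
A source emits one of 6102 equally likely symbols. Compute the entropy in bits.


H = log2(n) = log2(6102) = 12.5751

12.5751 bits


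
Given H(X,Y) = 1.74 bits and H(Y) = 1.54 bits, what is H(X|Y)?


H(X|Y) = H(X,Y) - H(Y) = 1.74 - 1.54 = 0.2

0.2 bits


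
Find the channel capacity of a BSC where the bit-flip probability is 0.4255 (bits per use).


H(p) = -p*log2(p) - (1-p)*log2(1-p) = -0.4255*log2(0.4255) - 0.5745*log2(0.5745) = 0.524543 + 0.459382 = 0.9839. C = 1 - H(p) = 1 - 0.9839 = 0.0161

0.0161 bits


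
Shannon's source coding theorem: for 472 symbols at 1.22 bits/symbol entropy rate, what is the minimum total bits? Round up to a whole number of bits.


Minimum bits >= n * H = 472 * 1.22 = 575.84, rounded up to a whole number of bits = 576

576 bits


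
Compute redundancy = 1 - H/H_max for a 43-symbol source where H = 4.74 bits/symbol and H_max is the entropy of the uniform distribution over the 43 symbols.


H_max = log2(K) = log2(43) = 5.4263 bits/symbol. Redundancy = 1 - H/H_max = 1 - 4.74/5.4263 = 1 - 0.8735 = 0.1265

0.1265


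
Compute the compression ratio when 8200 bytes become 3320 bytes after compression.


Ratio = original / compressed = 8200 / 3320 = 2.4699

2.4699


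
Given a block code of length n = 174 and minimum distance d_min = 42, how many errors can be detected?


Detection capability = d_min - 1 = 42 - 1 = 41

41 errors


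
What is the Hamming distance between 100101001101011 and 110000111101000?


Count differing positions: . ^ . ^ . ^ ^ ^ . . . . . ^ ^ = 7 differences

7


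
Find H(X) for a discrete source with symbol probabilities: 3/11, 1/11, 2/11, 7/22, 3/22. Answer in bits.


H = -sum(p_i * log2(p_i)). Terms: -(3/11)*log2(3/11) = 0.511219; -(1/11)*log2(1/11) = 0.314494; -(2/11)*log2(2/11) = 0.447169; -(7/22)*log2(7/22) = 0.525661; -(3/22)*log2(3/22) = 0.391973. H = 0.511219 + 0.314494 + 0.447169 + 0.525661 + 0.391973 = 2.1905

2.1905 bits


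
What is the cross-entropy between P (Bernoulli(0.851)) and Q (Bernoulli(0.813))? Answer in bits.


H(P,Q) = -p*log2(q) - (1-p)*log2(1-q). -0.851*log2(0.813) = 0.254171; -0.149*log2(0.187) = 0.360415. H(P,Q) = 0.254171 + 0.360415 = 0.6146

0.6146 bits


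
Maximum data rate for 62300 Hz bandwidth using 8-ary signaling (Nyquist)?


Rate = 2 * B * log2(M) = 2 * 62300 * 3.0 = 373800.0

373800.0 bps


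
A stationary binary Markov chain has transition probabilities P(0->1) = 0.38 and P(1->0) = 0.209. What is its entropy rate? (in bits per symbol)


Stationary distribution: pi_0 = p10/(p01+p10) = 0.3548, pi_1 = 0.6452. Entropy rate H' = pi_0*H(p01) + pi_1*H(p10) = 0.3548*0.958 + 0.6452*0.7396 = 0.8171

0.8171 bits/symbol


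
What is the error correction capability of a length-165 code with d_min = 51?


Correction capability = floor((d-1)/2) = floor((51-1)/2) = 25

25 errors


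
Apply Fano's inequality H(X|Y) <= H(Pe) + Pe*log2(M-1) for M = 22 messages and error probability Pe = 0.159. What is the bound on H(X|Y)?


H(Pe) = -Pe*log2(Pe) - (1-Pe)*log2(1-Pe) = -0.159*log2(0.159) - 0.841*log2(0.841) = 0.421811 + 0.210101 = 0.6319. Pe*log2(M-1) = 0.159*log2(21) = 0.698378. Bound = H(Pe) + Pe*log2(M-1) = 0.421811 + 0.210101 + 0.698378 = 1.3303

1.3303 bits


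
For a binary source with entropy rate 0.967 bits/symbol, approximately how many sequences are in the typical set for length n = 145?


log2|A_typical| = nH = 145 * 0.967 = 140.215, so |A_typical| ~ 2^140.215 = 1.618e+42

1.618e+42


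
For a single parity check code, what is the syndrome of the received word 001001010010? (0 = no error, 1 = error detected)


Syndrome = XOR of all bits = 0 XOR 0 XOR 1 XOR 0 XOR 0 XOR 1 XOR 0 XOR 1 XOR 0 XOR 0 XOR 1 XOR 0 = 0

0


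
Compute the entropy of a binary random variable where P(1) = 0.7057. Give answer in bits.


H = -p*log2(p) - (1-p)*log2(1-p). -0.7057*log2(0.7057) = 0.354878; -0.2943*log2(0.2943) = 0.519334. H = 0.354878 + 0.519334 = 0.8742

0.8742 bits


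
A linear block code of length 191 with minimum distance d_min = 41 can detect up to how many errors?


Detection capability = d_min - 1 = 41 - 1 = 40

40 errors


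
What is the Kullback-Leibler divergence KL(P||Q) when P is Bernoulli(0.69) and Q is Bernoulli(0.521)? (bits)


KL = p*log2(p/q) + (1-p)*log2((1-p)/(1-q)) = 0.69*log2(0.69/0.521) + 0.31*log2(0.31/0.479) = 0.0851

0.0851 bits


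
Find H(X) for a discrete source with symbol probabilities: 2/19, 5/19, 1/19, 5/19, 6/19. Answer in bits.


H = -sum(p_i * log2(p_i)). Terms: -(2/19)*log2(2/19) = 0.341887; -(5/19)*log2(5/19) = 0.506842; -(1/19)*log2(1/19) = 0.223575; -(5/19)*log2(5/19) = 0.506842; -(6/19)*log2(6/19) = 0.525147. H = 0.341887 + 0.506842 + 0.223575 + 0.506842 + 0.525147 = 2.1043

2.1043 bits


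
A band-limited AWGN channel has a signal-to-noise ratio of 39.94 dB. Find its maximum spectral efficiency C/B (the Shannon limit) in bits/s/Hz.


SNR_linear = 10^(39.94/10) = 9862.7949; C/B = log2(1 + SNR_linear) = log2(1 + 9862.7949) = 13.2679

13.2679 bits/s/Hz


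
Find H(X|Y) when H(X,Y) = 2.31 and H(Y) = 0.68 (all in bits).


H(X|Y) = H(X,Y) - H(Y) = 2.31 - 0.68 = 1.63

1.63 bits


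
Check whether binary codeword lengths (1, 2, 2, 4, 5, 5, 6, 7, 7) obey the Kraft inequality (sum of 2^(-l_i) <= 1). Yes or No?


Kraft sum = sum(2^(-l_i)) = 1.1562, need <= 1. Result: violated (a binary prefix-free code with these lengths cannot exist)

No


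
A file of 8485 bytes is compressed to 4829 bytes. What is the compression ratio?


Ratio = original / compressed = 8485 / 4829 = 1.7571

1.7571


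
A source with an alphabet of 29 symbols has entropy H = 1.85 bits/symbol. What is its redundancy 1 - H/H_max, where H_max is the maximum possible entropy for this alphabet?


H_max = log2(K) = log2(29) = 4.858 bits/symbol. Redundancy = 1 - H/H_max = 1 - 1.85/4.858 = 1 - 0.3808 = 0.6192

0.6192


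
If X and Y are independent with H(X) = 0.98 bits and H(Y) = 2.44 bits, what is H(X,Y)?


For independent variables, H(X,Y) = H(X) + H(Y) = 0.98 + 2.44 = 3.42

3.42 bits


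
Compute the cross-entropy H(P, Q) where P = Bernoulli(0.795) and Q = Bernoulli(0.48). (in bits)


H(P,Q) = -p*log2(q) - (1-p)*log2(1-q). -0.795*log2(0.48) = 0.841820; -0.205*log2(0.52) = 0.193400. H(P,Q) = 0.841820 + 0.193400 = 1.0352

1.0352 bits


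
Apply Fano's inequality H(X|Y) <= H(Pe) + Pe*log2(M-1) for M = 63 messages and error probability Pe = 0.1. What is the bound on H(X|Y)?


H(Pe) = -Pe*log2(Pe) - (1-Pe)*log2(1-Pe) = -0.1*log2(0.1) - 0.9*log2(0.9) = 0.332193 + 0.136803 = 0.469. Pe*log2(M-1) = 0.1*log2(62) = 0.595420. Bound = H(Pe) + Pe*log2(M-1) = 0.332193 + 0.136803 + 0.595420 = 1.0644

1.0644 bits


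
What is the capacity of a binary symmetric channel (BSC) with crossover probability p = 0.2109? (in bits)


H(p) = -p*log2(p) - (1-p)*log2(1-p) = -0.2109*log2(0.2109) - 0.7891*log2(0.7891) = 0.473548 + 0.269651 = 0.7432. C = 1 - H(p) = 1 - 0.7432 = 0.2568

0.2568 bits


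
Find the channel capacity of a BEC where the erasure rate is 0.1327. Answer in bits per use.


C = 1 - epsilon = 1 - 0.1327 = 0.8673

0.8673 bits


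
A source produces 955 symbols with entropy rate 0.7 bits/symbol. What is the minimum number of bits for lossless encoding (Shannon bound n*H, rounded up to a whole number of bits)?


Minimum bits >= n * H = 955 * 0.7 = 668.5, rounded up to a whole number of bits = 669

669 bits


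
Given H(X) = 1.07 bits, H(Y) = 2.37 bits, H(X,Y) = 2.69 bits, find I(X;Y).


I(X;Y) = H(X) + H(Y) - H(X,Y) = 1.07 + 2.37 - 2.69 = 0.75

0.75 bits


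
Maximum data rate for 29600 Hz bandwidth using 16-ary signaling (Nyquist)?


Rate = 2 * B * log2(M) = 2 * 29600 * 4.0 = 236800.0

236800.0 bps


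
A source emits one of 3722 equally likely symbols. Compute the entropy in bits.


H = log2(n) = log2(3722) = 11.8619

11.8619 bits


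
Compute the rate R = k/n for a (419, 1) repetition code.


Rate = k/n = 1/419

1/419


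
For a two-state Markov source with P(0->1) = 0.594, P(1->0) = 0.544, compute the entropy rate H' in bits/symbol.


Stationary distribution: pi_0 = p10/(p01+p10) = 0.478, pi_1 = 0.522. Entropy rate H' = pi_0*H(p01) + pi_1*H(p10) = 0.478*0.9744 + 0.522*0.9944 = 0.9848

0.9848 bits/symbol


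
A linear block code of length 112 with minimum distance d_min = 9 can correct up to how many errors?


Correction capability = floor((d-1)/2) = floor((9-1)/2) = 4

4 errors


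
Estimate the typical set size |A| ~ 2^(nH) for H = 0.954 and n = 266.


log2|A_typical| = nH = 266 * 0.954 = 253.764, so |A_typical| ~ 2^253.764 = 2.458e+76

2.458e+76


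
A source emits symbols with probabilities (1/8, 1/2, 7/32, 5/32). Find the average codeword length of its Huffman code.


Huffman construction (repeatedly merge the two least-probable nodes; each merge adds 1 bit to every symbol beneath it): 1/8 + 5/32 = 9/32; 7/32 + 9/32 = 1/2; 1/2 + 1/2 = 1. Resulting codeword lengths (in the order the probabilities were given): (3, 1, 2, 3). L_avg = sum(p_i * l_i) = 1/8*3 + 1/2*1 + 7/32*2 + 5/32*3 = 57/32 = 1.7812

1.7812 bits


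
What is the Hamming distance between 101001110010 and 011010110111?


Count differing positions: ^ ^ . . ^ ^ . . . ^ . ^ = 6 differences

6


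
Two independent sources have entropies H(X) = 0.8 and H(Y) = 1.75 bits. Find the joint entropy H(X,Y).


For independent variables, H(X,Y) = H(X) + H(Y) = 0.8 + 1.75 = 2.55

2.55 bits


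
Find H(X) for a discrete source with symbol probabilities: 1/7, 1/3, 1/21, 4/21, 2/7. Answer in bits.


H = -sum(p_i * log2(p_i)). Terms: -(1/7)*log2(1/7) = 0.401051; -(1/3)*log2(1/3) = 0.528321; -(1/21)*log2(1/21) = 0.209158; -(4/21)*log2(4/21) = 0.455680; -(2/7)*log2(2/7) = 0.516387. H = 0.401051 + 0.528321 + 0.209158 + 0.455680 + 0.516387 = 2.1106

2.1106 bits


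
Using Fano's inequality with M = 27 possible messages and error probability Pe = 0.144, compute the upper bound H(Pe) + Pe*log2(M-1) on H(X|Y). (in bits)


H(Pe) = -Pe*log2(Pe) - (1-Pe)*log2(1-Pe) = -0.144*log2(0.144) - 0.856*log2(0.856) = 0.402604 + 0.192016 = 0.5946. Pe*log2(M-1) = 0.144*log2(26) = 0.676863. Bound = H(Pe) + Pe*log2(M-1) = 0.402604 + 0.192016 + 0.676863 = 1.2715

1.2715 bits


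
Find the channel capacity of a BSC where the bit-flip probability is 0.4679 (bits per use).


H(p) = -p*log2(p) - (1-p)*log2(1-p) = -0.4679*log2(0.4679) - 0.5321*log2(0.5321) = 0.512691 + 0.484334 = 0.997. C = 1 - H(p) = 1 - 0.997 = 0.003

0.003 bits


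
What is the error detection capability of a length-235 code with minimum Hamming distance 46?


Detection capability = d_min - 1 = 46 - 1 = 45

45 errors


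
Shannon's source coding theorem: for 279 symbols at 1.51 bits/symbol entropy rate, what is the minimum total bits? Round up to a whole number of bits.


Minimum bits >= n * H = 279 * 1.51 = 421.29, rounded up to a whole number of bits = 422

422 bits


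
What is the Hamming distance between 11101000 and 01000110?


Count differing positions: ^ . ^ . ^ ^ ^ . = 5 differences

5


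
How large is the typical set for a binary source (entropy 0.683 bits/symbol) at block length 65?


log2|A_typical| = nH = 65 * 0.683 = 44.395, so |A_typical| ~ 2^44.395 = 2.313e+13

2.313e+13


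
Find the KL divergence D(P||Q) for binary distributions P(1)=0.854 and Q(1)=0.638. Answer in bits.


KL = p*log2(p/q) + (1-p)*log2((1-p)/(1-q)) = 0.854*log2(0.854/0.638) + 0.146*log2(0.146/0.362) = 0.168

0.168 bits


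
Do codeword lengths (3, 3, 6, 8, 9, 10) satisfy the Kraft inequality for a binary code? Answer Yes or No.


Kraft sum = sum(2^(-l_i)) = 0.2725, need <= 1. Result: satisfied (a binary prefix-free code with these lengths exists)

Yes


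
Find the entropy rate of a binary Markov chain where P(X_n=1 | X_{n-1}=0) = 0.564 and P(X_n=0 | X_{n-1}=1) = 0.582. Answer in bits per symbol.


Stationary distribution: pi_0 = p10/(p01+p10) = 0.5079, pi_1 = 0.4921. Entropy rate H' = pi_0*H(p01) + pi_1*H(p10) = 0.5079*0.9881 + 0.4921*0.9805 = 0.9844

0.9844 bits/symbol


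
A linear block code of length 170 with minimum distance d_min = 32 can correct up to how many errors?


Correction capability = floor((d-1)/2) = floor((32-1)/2) = 15

15 errors


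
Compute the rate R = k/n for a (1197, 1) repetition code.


Rate = k/n = 1/1197

1/1197


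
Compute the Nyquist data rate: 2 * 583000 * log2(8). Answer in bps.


Rate = 2 * B * log2(M) = 2 * 583000 * 3.0 = 3498000.0

3498000.0 bps


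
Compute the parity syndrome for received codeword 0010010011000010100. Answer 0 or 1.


Syndrome = XOR of all bits = 0 XOR 0 XOR 1 XOR 0 XOR 0 XOR 1 XOR 0 XOR 0 XOR 1 XOR 1 XOR 0 XOR 0 XOR 0 XOR 0 XOR 1 XOR 0 XOR 1 XOR 0 XOR 0 = 0

0


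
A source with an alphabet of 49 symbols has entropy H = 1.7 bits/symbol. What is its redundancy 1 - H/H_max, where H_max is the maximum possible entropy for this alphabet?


H_max = log2(K) = log2(49) = 5.6147 bits/symbol. Redundancy = 1 - H/H_max = 1 - 1.7/5.6147 = 1 - 0.3028 = 0.6972

0.6972


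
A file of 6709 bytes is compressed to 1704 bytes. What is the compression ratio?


Ratio = original / compressed = 6709 / 1704 = 3.9372

3.9372


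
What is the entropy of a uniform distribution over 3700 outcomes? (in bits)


H = log2(n) = log2(3700) = 11.8533

11.8533 bits


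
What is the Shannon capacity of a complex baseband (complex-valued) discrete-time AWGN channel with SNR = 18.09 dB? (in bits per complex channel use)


SNR_linear = 10^(18.09/10) = 64.4169; C = log2(1 + SNR_linear) = log2(1 + 64.4169) = 6.0316

6.0316 bits/channel use


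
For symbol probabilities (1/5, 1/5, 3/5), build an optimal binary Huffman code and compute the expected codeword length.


Huffman construction (repeatedly merge the two least-probable nodes; each merge adds 1 bit to every symbol beneath it): 1/5 + 1/5 = 2/5; 2/5 + 3/5 = 1. Resulting codeword lengths (in the order the probabilities were given): (2, 2, 1). L_avg = sum(p_i * l_i) = 1/5*2 + 1/5*2 + 3/5*1 = 7/5 = 1.4

1.4 bits


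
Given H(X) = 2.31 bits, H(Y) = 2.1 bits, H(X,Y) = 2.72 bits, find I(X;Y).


I(X;Y) = H(X) + H(Y) - H(X,Y) = 2.31 + 2.1 - 2.72 = 1.69

1.69 bits


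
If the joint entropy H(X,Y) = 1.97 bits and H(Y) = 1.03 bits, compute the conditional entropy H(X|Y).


H(X|Y) = H(X,Y) - H(Y) = 1.97 - 1.03 = 0.94

0.94 bits


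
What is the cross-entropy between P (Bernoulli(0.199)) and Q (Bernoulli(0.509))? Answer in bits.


H(P,Q) = -p*log2(q) - (1-p)*log2(1-q). -0.199*log2(0.509) = 0.193878; -0.801*log2(0.491) = 0.821990. H(P,Q) = 0.193878 + 0.821990 = 1.0159

1.0159 bits


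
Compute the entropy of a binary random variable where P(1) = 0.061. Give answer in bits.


H = -p*log2(p) - (1-p)*log2(1-p). -0.061*log2(0.061) = 0.246138; -0.939*log2(0.939) = 0.085264. H = 0.246138 + 0.085264 = 0.3314

0.3314 bits


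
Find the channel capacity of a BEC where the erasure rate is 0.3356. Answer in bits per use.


C = 1 - epsilon = 1 - 0.3356 = 0.6644

0.6644 bits


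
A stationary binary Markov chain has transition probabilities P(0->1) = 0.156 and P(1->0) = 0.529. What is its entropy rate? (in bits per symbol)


Stationary distribution: pi_0 = p10/(p01+p10) = 0.7723, pi_1 = 0.2277. Entropy rate H' = pi_0*H(p01) + pi_1*H(p10) = 0.7723*0.6247 + 0.2277*0.9976 = 0.7096

0.7096 bits/symbol


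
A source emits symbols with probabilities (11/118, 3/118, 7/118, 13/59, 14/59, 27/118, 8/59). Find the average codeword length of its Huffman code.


Huffman construction (repeatedly merge the two least-probable nodes; each merge adds 1 bit to every symbol beneath it): 3/118 + 7/118 = 5/59; 5/59 + 11/118 = 21/118; 8/59 + 21/118 = 37/118; 13/59 + 27/118 = 53/118; 14/59 + 37/118 = 65/118; 53/118 + 65/118 = 1. Resulting codeword lengths (in the order the probabilities were given): (4, 5, 5, 2, 2, 2, 3). L_avg = sum(p_i * l_i) = 11/118*4 + 3/118*5 + 7/118*5 + 13/59*2 + 14/59*2 + 27/118*2 + 8/59*3 = 152/59 = 2.5763

2.5763 bits


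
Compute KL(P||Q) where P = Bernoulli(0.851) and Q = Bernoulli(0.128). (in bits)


KL = p*log2(p/q) + (1-p)*log2((1-p)/(1-q)) = 0.851*log2(0.851/0.128) + 0.149*log2(0.149/0.872) = 1.946

1.946 bits


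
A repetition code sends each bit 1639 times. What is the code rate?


Rate = k/n = 1/1639

1/1639


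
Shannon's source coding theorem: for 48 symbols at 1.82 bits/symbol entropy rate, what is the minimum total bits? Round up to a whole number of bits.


Minimum bits >= n * H = 48 * 1.82 = 87.36, rounded up to a whole number of bits = 88

88 bits


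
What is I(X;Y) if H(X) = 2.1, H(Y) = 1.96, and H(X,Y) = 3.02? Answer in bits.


I(X;Y) = H(X) + H(Y) - H(X,Y) = 2.1 + 1.96 - 3.02 = 1.04

1.04 bits


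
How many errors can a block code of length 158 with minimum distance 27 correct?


Correction capability = floor((d-1)/2) = floor((27-1)/2) = 13

13 errors


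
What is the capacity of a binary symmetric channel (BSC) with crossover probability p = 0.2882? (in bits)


H(p) = -p*log2(p) - (1-p)*log2(1-p) = -0.2882*log2(0.2882) - 0.7118*log2(0.7118) = 0.517278 + 0.349107 = 0.8664. C = 1 - H(p) = 1 - 0.8664 = 0.1336

0.1336 bits


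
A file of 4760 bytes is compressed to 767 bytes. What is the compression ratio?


Ratio = original / compressed = 4760 / 767 = 6.206

6.206


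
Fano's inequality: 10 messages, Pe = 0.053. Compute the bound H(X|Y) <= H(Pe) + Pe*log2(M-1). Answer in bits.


H(Pe) = -Pe*log2(Pe) - (1-Pe)*log2(1-Pe) = -0.053*log2(0.053) - 0.947*log2(0.947) = 0.224607 + 0.074400 = 0.299. Pe*log2(M-1) = 0.053*log2(9) = 0.168006. Bound = H(Pe) + Pe*log2(M-1) = 0.224607 + 0.074400 + 0.168006 = 0.467

0.467 bits


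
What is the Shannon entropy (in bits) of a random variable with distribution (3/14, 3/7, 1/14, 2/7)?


H = -sum(p_i * log2(p_i)). Terms: -(3/14)*log2(3/14) = 0.476227; -(3/7)*log2(3/7) = 0.523882; -(1/14)*log2(1/14) = 0.271954; -(2/7)*log2(2/7) = 0.516387. H = 0.476227 + 0.523882 + 0.271954 + 0.516387 = 1.7885

1.7885 bits


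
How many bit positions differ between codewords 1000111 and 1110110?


Count differing positions: . ^ ^ . . . ^ = 3 differences

3


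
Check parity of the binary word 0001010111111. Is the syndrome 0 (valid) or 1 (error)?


Syndrome = XOR of all bits = 0 XOR 0 XOR 0 XOR 1 XOR 0 XOR 1 XOR 0 XOR 1 XOR 1 XOR 1 XOR 1 XOR 1 XOR 1 = 0

0


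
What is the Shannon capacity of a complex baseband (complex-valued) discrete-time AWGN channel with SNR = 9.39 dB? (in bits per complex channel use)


SNR_linear = 10^(9.39/10) = 8.6896; C = log2(1 + SNR_linear) = log2(1 + 8.6896) = 3.2764

3.2764 bits/channel use


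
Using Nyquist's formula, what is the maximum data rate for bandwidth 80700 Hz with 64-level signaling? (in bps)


Rate = 2 * B * log2(M) = 2 * 80700 * 6.0 = 968400.0

968400.0 bps


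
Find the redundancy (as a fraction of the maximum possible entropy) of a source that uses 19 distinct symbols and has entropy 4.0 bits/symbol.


H_max = log2(K) = log2(19) = 4.2479 bits/symbol. Redundancy = 1 - H/H_max = 1 - 4.0/4.2479 = 1 - 0.9416 = 0.0584

0.0584


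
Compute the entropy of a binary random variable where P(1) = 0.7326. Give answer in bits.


H = -p*log2(p) - (1-p)*log2(1-p). -0.7326*log2(0.7326) = 0.328866; -0.2674*log2(0.2674) = 0.508843. H = 0.328866 + 0.508843 = 0.8377

0.8377 bits


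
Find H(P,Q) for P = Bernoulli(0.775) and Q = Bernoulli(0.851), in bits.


H(P,Q) = -p*log2(q) - (1-p)*log2(1-q). -0.775*log2(0.851) = 0.180396; -0.225*log2(0.149) = 0.617989. H(P,Q) = 0.180396 + 0.617989 = 0.7984

0.7984 bits


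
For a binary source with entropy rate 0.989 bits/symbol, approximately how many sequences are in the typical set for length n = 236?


log2|A_typical| = nH = 236 * 0.989 = 233.404, so |A_typical| ~ 2^233.404 = 1.826e+70

1.826e+70


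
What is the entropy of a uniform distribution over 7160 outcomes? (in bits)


H = log2(n) = log2(7160) = 12.8057

12.8057 bits


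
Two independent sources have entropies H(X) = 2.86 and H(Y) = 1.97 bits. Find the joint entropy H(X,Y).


For independent variables, H(X,Y) = H(X) + H(Y) = 2.86 + 1.97 = 4.83

4.83 bits


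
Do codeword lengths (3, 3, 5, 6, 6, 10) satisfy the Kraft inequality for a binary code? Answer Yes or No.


Kraft sum = sum(2^(-l_i)) = 0.3135, need <= 1. Result: satisfied (a binary prefix-free code with these lengths exists)

Yes


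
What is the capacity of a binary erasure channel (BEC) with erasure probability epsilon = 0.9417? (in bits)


C = 1 - epsilon = 1 - 0.9417 = 0.0583

0.0583 bits


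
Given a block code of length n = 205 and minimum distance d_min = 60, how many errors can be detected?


Detection capability = d_min - 1 = 60 - 1 = 59

59 errors


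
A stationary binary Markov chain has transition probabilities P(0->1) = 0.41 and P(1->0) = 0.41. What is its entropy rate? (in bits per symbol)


Stationary distribution: pi_0 = p10/(p01+p10) = 0.5, pi_1 = 0.5. Entropy rate H' = pi_0*H(p01) + pi_1*H(p10) = 0.5*0.9765 + 0.5*0.9765 = 0.9765

0.9765 bits/symbol


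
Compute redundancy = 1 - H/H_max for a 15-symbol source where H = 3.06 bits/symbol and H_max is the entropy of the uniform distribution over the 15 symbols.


H_max = log2(K) = log2(15) = 3.9069 bits/symbol. Redundancy = 1 - H/H_max = 1 - 3.06/3.9069 = 1 - 0.7832 = 0.2168

0.2168


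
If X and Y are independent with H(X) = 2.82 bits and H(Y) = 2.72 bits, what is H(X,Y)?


For independent variables, H(X,Y) = H(X) + H(Y) = 2.82 + 2.72 = 5.54

5.54 bits


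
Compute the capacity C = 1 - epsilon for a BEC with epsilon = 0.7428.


C = 1 - epsilon = 1 - 0.7428 = 0.2572

0.2572 bits


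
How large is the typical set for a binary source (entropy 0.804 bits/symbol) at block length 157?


log2|A_typical| = nH = 157 * 0.804 = 126.228, so |A_typical| ~ 2^126.228 = 9.964e+37

9.964e+37


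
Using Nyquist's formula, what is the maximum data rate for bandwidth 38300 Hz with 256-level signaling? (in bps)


Rate = 2 * B * log2(M) = 2 * 38300 * 8.0 = 612800.0

612800.0 bps


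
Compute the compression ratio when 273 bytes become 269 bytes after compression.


Ratio = original / compressed = 273 / 269 = 1.0149

1.0149


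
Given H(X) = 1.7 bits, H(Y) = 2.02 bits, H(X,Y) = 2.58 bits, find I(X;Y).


I(X;Y) = H(X) + H(Y) - H(X,Y) = 1.7 + 2.02 - 2.58 = 1.14

1.14 bits


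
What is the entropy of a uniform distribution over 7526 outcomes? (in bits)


H = log2(n) = log2(7526) = 12.8777

12.8777 bits


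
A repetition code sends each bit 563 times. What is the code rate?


Rate = k/n = 1/563

1/563


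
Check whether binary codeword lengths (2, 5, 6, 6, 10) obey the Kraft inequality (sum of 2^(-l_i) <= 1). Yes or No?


Kraft sum = sum(2^(-l_i)) = 0.3135, need <= 1. Result: satisfied (a binary prefix-free code with these lengths exists)

Yes


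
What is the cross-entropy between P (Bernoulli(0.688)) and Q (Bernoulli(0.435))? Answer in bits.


H(P,Q) = -p*log2(q) - (1-p)*log2(1-q). -0.688*log2(0.435) = 0.826228; -0.312*log2(0.565) = 0.256987. H(P,Q) = 0.826228 + 0.256987 = 1.0832

1.0832 bits


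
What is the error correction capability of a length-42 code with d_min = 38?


Correction capability = floor((d-1)/2) = floor((38-1)/2) = 18

18 errors


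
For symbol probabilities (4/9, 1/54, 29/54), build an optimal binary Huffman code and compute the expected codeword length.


Huffman construction (repeatedly merge the two least-probable nodes; each merge adds 1 bit to every symbol beneath it): 1/54 + 4/9 = 25/54; 25/54 + 29/54 = 1. Resulting codeword lengths (in the order the probabilities were given): (2, 2, 1). L_avg = sum(p_i * l_i) = 4/9*2 + 1/54*2 + 29/54*1 = 79/54 = 1.463

1.463 bits


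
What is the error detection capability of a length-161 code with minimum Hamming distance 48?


Detection capability = d_min - 1 = 48 - 1 = 47

47 errors


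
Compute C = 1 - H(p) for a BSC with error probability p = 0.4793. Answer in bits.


H(p) = -p*log2(p) - (1-p)*log2(1-p) = -0.4793*log2(0.4793) - 0.5207*log2(0.5207) = 0.508537 + 0.490226 = 0.9988. C = 1 - H(p) = 1 - 0.9988 = 0.0012

0.0012 bits


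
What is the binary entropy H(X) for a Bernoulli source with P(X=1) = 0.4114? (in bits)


H = -p*log2(p) - (1-p)*log2(1-p). -0.4114*log2(0.4114) = 0.527162; -0.5886*log2(0.5886) = 0.450067. H = 0.527162 + 0.450067 = 0.9772

0.9772 bits


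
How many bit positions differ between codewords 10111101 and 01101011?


Count differing positions: ^ ^ . ^ . ^ ^ . = 5 differences

5


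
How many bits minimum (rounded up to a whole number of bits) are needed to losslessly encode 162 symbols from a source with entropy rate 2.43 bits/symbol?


Minimum bits >= n * H = 162 * 2.43 = 393.66, rounded up to a whole number of bits = 394

394 bits


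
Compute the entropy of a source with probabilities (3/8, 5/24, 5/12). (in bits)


H = -sum(p_i * log2(p_i)). Terms: -(3/8)*log2(3/8) = 0.530639; -(5/24)*log2(5/24) = 0.471466; -(5/12)*log2(5/12) = 0.526264. H = 0.530639 + 0.471466 + 0.526264 = 1.5284

1.5284 bits
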